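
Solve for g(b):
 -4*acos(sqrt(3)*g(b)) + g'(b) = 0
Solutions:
 Integral(1/acos(sqrt(3)*_y), (_y, g(b))) = C1 + 4*b


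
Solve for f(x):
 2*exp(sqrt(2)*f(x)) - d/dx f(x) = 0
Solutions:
 f(x) = sqrt(2)*(2*log(-1/(C1 + 2*x)) - log(2))/4


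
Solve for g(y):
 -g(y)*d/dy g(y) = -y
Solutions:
 g(y) = -sqrt(C1 + y^2)
 g(y) = sqrt(C1 + y^2)


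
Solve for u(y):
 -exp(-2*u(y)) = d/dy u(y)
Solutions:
 u(y) = log(-sqrt(C1 - 2*y))
 u(y) = log(C1 - 2*y)/2


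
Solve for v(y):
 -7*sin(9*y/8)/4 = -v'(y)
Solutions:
 v(y) = C1 - 14*cos(9*y/8)/9


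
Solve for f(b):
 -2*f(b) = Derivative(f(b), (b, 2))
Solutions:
 f(b) = C1*sin(sqrt(2)*b) + C2*cos(sqrt(2)*b)


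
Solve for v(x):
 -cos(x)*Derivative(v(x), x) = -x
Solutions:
 v(x) = C1 + Integral(x/cos(x), x)


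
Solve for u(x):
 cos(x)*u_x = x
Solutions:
 u(x) = C1 + Integral(x/cos(x), x)


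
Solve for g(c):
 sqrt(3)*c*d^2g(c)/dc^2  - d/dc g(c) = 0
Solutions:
 g(c) = C1 + C2*c^(sqrt(3)/3 + 1)


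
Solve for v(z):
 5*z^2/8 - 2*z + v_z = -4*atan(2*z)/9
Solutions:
 v(z) = C1 - 5*z^3/24 + z^2 - 4*z*atan(2*z)/9 + log(4*z^2 + 1)/9


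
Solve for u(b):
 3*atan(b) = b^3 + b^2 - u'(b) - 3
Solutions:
 u(b) = C1 + b^4/4 + b^3/3 - 3*b*atan(b) - 3*b + 3*log(b^2 + 1)/2


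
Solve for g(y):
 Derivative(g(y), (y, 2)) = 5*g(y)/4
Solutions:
 g(y) = C1*exp(-sqrt(5)*y/2) + C2*exp(sqrt(5)*y/2)


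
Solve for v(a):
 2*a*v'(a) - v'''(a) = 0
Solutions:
 v(a) = C1 + Integral(C2*airyai(2^(1/3)*a) + C3*airybi(2^(1/3)*a), a)


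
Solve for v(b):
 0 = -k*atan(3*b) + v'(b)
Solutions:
 v(b) = C1 + k*(b*atan(3*b) - log(9*b^2 + 1)/6)


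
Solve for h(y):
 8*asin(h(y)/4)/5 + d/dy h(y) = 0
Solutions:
 Integral(1/asin(_y/4), (_y, h(y))) = C1 - 8*y/5


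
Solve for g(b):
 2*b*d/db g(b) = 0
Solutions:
 g(b) = C1


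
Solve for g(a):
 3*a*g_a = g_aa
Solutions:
 g(a) = C1 + C2*erfi(sqrt(6)*a/2)


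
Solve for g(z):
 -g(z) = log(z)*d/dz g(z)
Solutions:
 g(z) = C1*exp(-li(z))


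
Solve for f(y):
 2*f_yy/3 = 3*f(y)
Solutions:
 f(y) = C1*exp(-3*sqrt(2)*y/2) + C2*exp(3*sqrt(2)*y/2)


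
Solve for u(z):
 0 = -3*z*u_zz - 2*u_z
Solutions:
 u(z) = C1 + C2*z^(1/3)


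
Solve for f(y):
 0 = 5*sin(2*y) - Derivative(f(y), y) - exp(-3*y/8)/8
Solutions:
 f(y) = C1 - 5*cos(2*y)/2 + exp(-3*y/8)/3


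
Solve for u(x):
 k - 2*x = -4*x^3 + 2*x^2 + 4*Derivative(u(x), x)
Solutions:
 u(x) = C1 + k*x/4 + x^4/4 - x^3/6 - x^2/4


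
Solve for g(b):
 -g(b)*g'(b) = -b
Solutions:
 g(b) = -sqrt(C1 + b^2)
 g(b) = sqrt(C1 + b^2)


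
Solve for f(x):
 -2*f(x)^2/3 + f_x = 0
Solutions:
 f(x) = -3/(C1 + 2*x)


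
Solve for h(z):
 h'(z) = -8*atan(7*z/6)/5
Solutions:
 h(z) = C1 - 8*z*atan(7*z/6)/5 + 24*log(49*z^2 + 36)/35


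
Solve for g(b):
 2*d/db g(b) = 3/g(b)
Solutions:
 g(b) = -sqrt(C1 + 3*b)
 g(b) = sqrt(C1 + 3*b)


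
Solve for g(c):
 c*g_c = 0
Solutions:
 g(c) = C1


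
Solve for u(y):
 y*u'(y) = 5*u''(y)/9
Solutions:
 u(y) = C1 + C2*erfi(3*sqrt(10)*y/10)


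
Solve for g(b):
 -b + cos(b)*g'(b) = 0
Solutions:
 g(b) = C1 + Integral(b/cos(b), b)


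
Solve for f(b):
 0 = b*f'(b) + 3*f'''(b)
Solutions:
 f(b) = C1 + Integral(C2*airyai(-3^(2/3)*b/3) + C3*airybi(-3^(2/3)*b/3), b)


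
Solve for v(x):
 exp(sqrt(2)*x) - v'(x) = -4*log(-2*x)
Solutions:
 v(x) = C1 + 4*x*log(-x) + 4*x*(-1 + log(2)) + sqrt(2)*exp(sqrt(2)*x)/2


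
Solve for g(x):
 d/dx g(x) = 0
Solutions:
 g(x) = C1


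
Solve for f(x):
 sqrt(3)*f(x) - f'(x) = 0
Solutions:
 f(x) = C1*exp(sqrt(3)*x)


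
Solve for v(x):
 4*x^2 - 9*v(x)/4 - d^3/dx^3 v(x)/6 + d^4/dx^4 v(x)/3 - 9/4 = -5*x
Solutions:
 v(x) = C1*exp(x*(-2^(1/3)*(167 + 27*sqrt(41))^(1/3) + 10*2^(2/3)/(167 + 27*sqrt(41))^(1/3) + 8)/12)*sin(2^(1/3)*sqrt(3)*x*(10*2^(1/3)/(167 + 27*sqrt(41))^(1/3) + (167 + 27*sqrt(41))^(1/3))/12) + C2*exp(x*(-2^(1/3)*(167 + 27*sqrt(41))^(1/3) + 10*2^(2/3)/(167 + 27*sqrt(41))^(1/3) + 8)/12)*cos(2^(1/3)*sqrt(3)*x*(10*2^(1/3)/(167 + 27*sqrt(41))^(1/3) + (167 + 27*sqrt(41))^(1/3))/12) + C3*exp(-3*x/2) + C4*exp(x*(-10*2^(2/3)/(167 + 27*sqrt(41))^(1/3) + 4 + 2^(1/3)*(167 + 27*sqrt(41))^(1/3))/6) + 16*x^2/9 + 20*x/9 - 1


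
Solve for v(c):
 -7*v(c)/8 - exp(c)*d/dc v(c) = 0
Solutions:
 v(c) = C1*exp(7*exp(-c)/8)


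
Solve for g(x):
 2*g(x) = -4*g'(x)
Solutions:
 g(x) = C1*exp(-x/2)


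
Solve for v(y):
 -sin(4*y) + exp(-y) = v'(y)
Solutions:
 v(y) = C1 + cos(4*y)/4 - exp(-y)


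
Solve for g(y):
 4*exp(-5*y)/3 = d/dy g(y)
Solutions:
 g(y) = C1 - 4*exp(-5*y)/15


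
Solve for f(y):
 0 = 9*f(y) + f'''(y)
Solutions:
 f(y) = C3*exp(-3^(2/3)*y) + (C1*sin(3*3^(1/6)*y/2) + C2*cos(3*3^(1/6)*y/2))*exp(3^(2/3)*y/2)


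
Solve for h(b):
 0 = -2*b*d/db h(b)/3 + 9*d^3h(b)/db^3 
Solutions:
 h(b) = C1 + Integral(C2*airyai(2^(1/3)*b/3) + C3*airybi(2^(1/3)*b/3), b)


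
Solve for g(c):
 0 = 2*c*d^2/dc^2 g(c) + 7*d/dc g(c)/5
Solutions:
 g(c) = C1 + C2*c^(3/10)


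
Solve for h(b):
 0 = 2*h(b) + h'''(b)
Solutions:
 h(b) = C3*exp(-2^(1/3)*b) + (C1*sin(2^(1/3)*sqrt(3)*b/2) + C2*cos(2^(1/3)*sqrt(3)*b/2))*exp(2^(1/3)*b/2)


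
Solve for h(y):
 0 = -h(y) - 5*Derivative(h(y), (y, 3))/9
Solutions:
 h(y) = C3*exp(-15^(2/3)*y/5) + (C1*sin(3*3^(1/6)*5^(2/3)*y/10) + C2*cos(3*3^(1/6)*5^(2/3)*y/10))*exp(15^(2/3)*y/10)


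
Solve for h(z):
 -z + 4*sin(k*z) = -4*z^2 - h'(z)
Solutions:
 h(z) = C1 - 4*z^3/3 + z^2/2 + 4*cos(k*z)/k


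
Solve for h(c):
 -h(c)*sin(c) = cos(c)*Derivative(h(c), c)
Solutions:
 h(c) = C1*cos(c)


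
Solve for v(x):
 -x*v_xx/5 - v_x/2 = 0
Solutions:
 v(x) = C1 + C2/x^(3/2)


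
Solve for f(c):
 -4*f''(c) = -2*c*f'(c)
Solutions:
 f(c) = C1 + C2*erfi(c/2)


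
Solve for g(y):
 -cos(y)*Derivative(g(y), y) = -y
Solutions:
 g(y) = C1 + Integral(y/cos(y), y)


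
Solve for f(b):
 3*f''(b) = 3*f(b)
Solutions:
 f(b) = C1*exp(-b) + C2*exp(b)


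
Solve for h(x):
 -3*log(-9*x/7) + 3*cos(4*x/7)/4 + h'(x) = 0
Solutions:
 h(x) = C1 + 3*x*log(-x) - 3*x*log(7) - 3*x + 6*x*log(3) - 21*sin(4*x/7)/16


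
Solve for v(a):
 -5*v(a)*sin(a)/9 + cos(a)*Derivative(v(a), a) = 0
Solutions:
 v(a) = C1/cos(a)^(5/9)


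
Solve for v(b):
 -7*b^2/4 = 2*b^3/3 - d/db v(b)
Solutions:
 v(b) = C1 + b^4/6 + 7*b^3/12


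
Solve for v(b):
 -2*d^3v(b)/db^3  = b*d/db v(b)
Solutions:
 v(b) = C1 + Integral(C2*airyai(-2^(2/3)*b/2) + C3*airybi(-2^(2/3)*b/2), b)


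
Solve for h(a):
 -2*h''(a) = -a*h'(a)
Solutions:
 h(a) = C1 + C2*erfi(a/2)


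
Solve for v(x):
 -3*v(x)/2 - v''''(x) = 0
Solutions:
 v(x) = (C1*sin(6^(1/4)*x/2) + C2*cos(6^(1/4)*x/2))*exp(-6^(1/4)*x/2) + (C3*sin(6^(1/4)*x/2) + C4*cos(6^(1/4)*x/2))*exp(6^(1/4)*x/2)


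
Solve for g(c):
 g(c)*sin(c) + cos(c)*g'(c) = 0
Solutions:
 g(c) = C1*cos(c)


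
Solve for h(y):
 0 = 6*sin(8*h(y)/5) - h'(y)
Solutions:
 -6*y + 5*log(cos(8*h(y)/5) - 1)/16 - 5*log(cos(8*h(y)/5) + 1)/16 = C1


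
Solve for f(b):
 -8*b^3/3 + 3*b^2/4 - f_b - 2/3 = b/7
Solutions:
 f(b) = C1 - 2*b^4/3 + b^3/4 - b^2/14 - 2*b/3


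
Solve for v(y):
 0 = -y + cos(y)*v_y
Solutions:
 v(y) = C1 + Integral(y/cos(y), y)


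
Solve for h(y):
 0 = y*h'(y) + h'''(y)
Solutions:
 h(y) = C1 + Integral(C2*airyai(-y) + C3*airybi(-y), y)


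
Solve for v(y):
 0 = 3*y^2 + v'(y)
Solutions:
 v(y) = C1 - y^3


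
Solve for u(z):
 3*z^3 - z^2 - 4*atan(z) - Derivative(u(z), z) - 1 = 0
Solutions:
 u(z) = C1 + 3*z^4/4 - z^3/3 - 4*z*atan(z) - z + 2*log(z^2 + 1)


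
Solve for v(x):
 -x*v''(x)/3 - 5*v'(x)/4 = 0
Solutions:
 v(x) = C1 + C2/x^(11/4)


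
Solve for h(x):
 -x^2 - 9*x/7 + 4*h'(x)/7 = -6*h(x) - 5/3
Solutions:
 h(x) = C1*exp(-21*x/2) + x^2/6 + 23*x/126 - 781/2646


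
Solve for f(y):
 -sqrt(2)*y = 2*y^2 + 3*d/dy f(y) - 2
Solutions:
 f(y) = C1 - 2*y^3/9 - sqrt(2)*y^2/6 + 2*y/3


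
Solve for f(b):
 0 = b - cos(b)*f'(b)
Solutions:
 f(b) = C1 + Integral(b/cos(b), b)


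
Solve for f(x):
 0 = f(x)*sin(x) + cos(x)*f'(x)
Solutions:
 f(x) = C1*cos(x)


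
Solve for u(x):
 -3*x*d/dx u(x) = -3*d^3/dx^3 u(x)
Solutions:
 u(x) = C1 + Integral(C2*airyai(x) + C3*airybi(x), x)


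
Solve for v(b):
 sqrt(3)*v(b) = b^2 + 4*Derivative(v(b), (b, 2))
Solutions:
 v(b) = C1*exp(-3^(1/4)*b/2) + C2*exp(3^(1/4)*b/2) + sqrt(3)*b^2/3 + 8/3


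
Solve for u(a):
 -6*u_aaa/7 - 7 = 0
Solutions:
 u(a) = C1 + C2*a + C3*a^2 - 49*a^3/36


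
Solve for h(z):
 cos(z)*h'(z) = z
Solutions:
 h(z) = C1 + Integral(z/cos(z), z)


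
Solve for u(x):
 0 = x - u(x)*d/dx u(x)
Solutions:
 u(x) = -sqrt(C1 + x^2)
 u(x) = sqrt(C1 + x^2)


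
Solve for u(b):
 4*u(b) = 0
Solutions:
 u(b) = 0


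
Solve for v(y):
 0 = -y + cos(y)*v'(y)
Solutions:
 v(y) = C1 + Integral(y/cos(y), y)


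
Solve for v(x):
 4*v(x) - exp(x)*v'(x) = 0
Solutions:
 v(x) = C1*exp(-4*exp(-x))


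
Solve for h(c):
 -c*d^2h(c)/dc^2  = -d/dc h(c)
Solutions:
 h(c) = C1 + C2*c^2


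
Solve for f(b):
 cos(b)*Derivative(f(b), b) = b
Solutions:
 f(b) = C1 + Integral(b/cos(b), b)


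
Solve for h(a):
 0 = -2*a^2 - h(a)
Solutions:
 h(a) = -2*a^2


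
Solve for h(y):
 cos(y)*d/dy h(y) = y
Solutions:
 h(y) = C1 + Integral(y/cos(y), y)


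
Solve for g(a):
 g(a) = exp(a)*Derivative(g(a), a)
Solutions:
 g(a) = C1*exp(-exp(-a))


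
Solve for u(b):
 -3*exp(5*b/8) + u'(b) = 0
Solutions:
 u(b) = C1 + 24*exp(5*b/8)/5


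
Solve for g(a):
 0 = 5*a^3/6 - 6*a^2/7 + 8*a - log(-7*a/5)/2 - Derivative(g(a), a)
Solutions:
 g(a) = C1 + 5*a^4/24 - 2*a^3/7 + 4*a^2 - a*log(-a)/2 + a*(-log(7) + 1/2 + log(35)/2)


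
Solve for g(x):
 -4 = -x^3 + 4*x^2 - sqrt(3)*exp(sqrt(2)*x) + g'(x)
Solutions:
 g(x) = C1 + x^4/4 - 4*x^3/3 - 4*x + sqrt(6)*exp(sqrt(2)*x)/2


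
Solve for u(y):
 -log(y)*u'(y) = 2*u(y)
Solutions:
 u(y) = C1*exp(-2*li(y))


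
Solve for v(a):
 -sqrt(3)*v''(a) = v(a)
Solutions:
 v(a) = C1*sin(3^(3/4)*a/3) + C2*cos(3^(3/4)*a/3)


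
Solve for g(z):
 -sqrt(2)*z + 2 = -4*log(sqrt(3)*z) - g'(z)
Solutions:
 g(z) = C1 + sqrt(2)*z^2/2 - 4*z*log(z) - z*log(9) + 2*z


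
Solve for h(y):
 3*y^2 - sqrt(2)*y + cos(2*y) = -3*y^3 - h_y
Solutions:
 h(y) = C1 - 3*y^4/4 - y^3 + sqrt(2)*y^2/2 - sin(2*y)/2


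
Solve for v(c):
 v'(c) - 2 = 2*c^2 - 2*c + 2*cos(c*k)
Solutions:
 v(c) = C1 + 2*c^3/3 - c^2 + 2*c + 2*sin(c*k)/k


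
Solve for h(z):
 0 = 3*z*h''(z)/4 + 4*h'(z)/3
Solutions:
 h(z) = C1 + C2/z^(7/9)


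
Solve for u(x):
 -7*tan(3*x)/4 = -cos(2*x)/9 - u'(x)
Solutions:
 u(x) = C1 - 7*log(cos(3*x))/12 - sin(2*x)/18


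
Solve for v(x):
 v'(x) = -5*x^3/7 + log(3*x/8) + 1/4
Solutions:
 v(x) = C1 - 5*x^4/28 + x*log(x) + x*log(3/8) - 3*x/4


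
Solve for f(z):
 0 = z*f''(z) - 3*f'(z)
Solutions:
 f(z) = C1 + C2*z^4


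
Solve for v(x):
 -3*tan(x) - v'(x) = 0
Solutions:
 v(x) = C1 + 3*log(cos(x))


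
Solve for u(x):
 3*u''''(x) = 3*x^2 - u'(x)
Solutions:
 u(x) = C1 + C4*exp(-3^(2/3)*x/3) + x^3 + (C2*sin(3^(1/6)*x/2) + C3*cos(3^(1/6)*x/2))*exp(3^(2/3)*x/6)


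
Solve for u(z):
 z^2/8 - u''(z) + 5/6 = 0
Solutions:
 u(z) = C1 + C2*z + z^4/96 + 5*z^2/12


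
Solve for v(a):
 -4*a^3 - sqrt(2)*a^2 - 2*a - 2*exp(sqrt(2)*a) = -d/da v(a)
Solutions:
 v(a) = C1 + a^4 + sqrt(2)*a^3/3 + a^2 + sqrt(2)*exp(sqrt(2)*a)


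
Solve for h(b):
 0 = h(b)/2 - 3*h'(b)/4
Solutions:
 h(b) = C1*exp(2*b/3)


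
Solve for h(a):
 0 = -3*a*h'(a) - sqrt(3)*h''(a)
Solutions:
 h(a) = C1 + C2*erf(sqrt(2)*3^(1/4)*a/2)


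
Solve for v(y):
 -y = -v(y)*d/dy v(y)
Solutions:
 v(y) = -sqrt(C1 + y^2)
 v(y) = sqrt(C1 + y^2)


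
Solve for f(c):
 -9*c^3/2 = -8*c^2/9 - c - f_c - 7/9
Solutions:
 f(c) = C1 + 9*c^4/8 - 8*c^3/27 - c^2/2 - 7*c/9


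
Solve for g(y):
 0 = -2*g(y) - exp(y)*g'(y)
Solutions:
 g(y) = C1*exp(2*exp(-y))


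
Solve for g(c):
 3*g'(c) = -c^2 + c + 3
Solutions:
 g(c) = C1 - c^3/9 + c^2/6 + c


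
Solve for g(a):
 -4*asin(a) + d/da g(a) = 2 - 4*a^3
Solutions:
 g(a) = C1 - a^4 + 4*a*asin(a) + 2*a + 4*sqrt(1 - a^2)


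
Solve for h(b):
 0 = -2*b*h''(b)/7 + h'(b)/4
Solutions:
 h(b) = C1 + C2*b^(15/8)


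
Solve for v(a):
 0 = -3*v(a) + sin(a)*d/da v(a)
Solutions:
 v(a) = C1*(cos(a) - 1)^(3/2)/(cos(a) + 1)^(3/2)


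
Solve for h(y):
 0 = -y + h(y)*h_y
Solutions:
 h(y) = -sqrt(C1 + y^2)
 h(y) = sqrt(C1 + y^2)


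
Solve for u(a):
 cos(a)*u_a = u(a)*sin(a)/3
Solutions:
 u(a) = C1/cos(a)^(1/3)


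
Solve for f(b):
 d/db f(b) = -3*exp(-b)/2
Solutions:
 f(b) = C1 + 3*exp(-b)/2


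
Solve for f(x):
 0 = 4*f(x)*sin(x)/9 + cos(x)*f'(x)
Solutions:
 f(x) = C1*cos(x)^(4/9)


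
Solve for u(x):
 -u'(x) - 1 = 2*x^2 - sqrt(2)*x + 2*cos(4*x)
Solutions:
 u(x) = C1 - 2*x^3/3 + sqrt(2)*x^2/2 - x - sin(4*x)/2


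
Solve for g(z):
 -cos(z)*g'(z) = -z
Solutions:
 g(z) = C1 + Integral(z/cos(z), z)


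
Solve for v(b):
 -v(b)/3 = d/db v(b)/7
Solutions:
 v(b) = C1*exp(-7*b/3)


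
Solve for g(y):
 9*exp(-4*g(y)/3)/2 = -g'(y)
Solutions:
 g(y) = 3*log(-I*(C1 - 6*y)^(1/4))
 g(y) = 3*log(I*(C1 - 6*y)^(1/4))
 g(y) = 3*log(-(C1 - 6*y)^(1/4))
 g(y) = 3*log(C1 - 6*y)/4


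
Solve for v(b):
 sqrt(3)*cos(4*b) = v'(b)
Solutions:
 v(b) = C1 + sqrt(3)*sin(4*b)/4


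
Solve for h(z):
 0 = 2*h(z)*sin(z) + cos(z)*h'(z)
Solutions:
 h(z) = C1*cos(z)^2


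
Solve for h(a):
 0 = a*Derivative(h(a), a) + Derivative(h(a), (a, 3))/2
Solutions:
 h(a) = C1 + Integral(C2*airyai(-2^(1/3)*a) + C3*airybi(-2^(1/3)*a), a)


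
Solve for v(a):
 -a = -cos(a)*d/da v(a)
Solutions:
 v(a) = C1 + Integral(a/cos(a), a)


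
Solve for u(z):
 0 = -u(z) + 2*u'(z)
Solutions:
 u(z) = C1*exp(z/2)


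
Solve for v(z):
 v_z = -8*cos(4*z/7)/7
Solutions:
 v(z) = C1 - 2*sin(4*z/7)


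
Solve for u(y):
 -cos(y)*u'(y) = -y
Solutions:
 u(y) = C1 + Integral(y/cos(y), y)


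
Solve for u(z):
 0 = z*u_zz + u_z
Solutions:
 u(z) = C1 + C2*log(z)


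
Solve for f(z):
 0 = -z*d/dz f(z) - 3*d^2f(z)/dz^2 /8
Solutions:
 f(z) = C1 + C2*erf(2*sqrt(3)*z/3)


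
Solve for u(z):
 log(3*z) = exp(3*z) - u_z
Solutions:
 u(z) = C1 - z*log(z) + z*(1 - log(3)) + exp(3*z)/3


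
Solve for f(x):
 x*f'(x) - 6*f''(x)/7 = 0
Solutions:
 f(x) = C1 + C2*erfi(sqrt(21)*x/6)


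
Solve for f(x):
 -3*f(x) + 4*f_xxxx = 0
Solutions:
 f(x) = C1*exp(-sqrt(2)*3^(1/4)*x/2) + C2*exp(sqrt(2)*3^(1/4)*x/2) + C3*sin(sqrt(2)*3^(1/4)*x/2) + C4*cos(sqrt(2)*3^(1/4)*x/2)


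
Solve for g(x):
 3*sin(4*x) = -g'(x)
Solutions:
 g(x) = C1 + 3*cos(4*x)/4


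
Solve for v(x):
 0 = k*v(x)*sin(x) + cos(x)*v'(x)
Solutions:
 v(x) = C1*exp(k*log(cos(x)))


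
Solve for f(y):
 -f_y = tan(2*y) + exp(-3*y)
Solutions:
 f(y) = C1 - log(tan(2*y)^2 + 1)/4 + exp(-3*y)/3


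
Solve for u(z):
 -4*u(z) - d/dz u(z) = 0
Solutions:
 u(z) = C1*exp(-4*z)


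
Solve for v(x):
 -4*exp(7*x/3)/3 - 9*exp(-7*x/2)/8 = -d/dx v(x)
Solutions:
 v(x) = C1 + 4*exp(7*x/3)/7 - 9*exp(-7*x/2)/28


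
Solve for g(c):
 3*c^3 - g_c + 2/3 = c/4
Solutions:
 g(c) = C1 + 3*c^4/4 - c^2/8 + 2*c/3


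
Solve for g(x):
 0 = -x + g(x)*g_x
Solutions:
 g(x) = -sqrt(C1 + x^2)
 g(x) = sqrt(C1 + x^2)


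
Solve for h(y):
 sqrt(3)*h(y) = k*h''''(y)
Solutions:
 h(y) = C1*exp(-3^(1/8)*y*(1/k)^(1/4)) + C2*exp(3^(1/8)*y*(1/k)^(1/4)) + C3*exp(-3^(1/8)*I*y*(1/k)^(1/4)) + C4*exp(3^(1/8)*I*y*(1/k)^(1/4))


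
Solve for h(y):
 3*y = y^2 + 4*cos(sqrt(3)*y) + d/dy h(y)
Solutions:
 h(y) = C1 - y^3/3 + 3*y^2/2 - 4*sqrt(3)*sin(sqrt(3)*y)/3


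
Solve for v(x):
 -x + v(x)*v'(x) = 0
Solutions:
 v(x) = -sqrt(C1 + x^2)
 v(x) = sqrt(C1 + x^2)


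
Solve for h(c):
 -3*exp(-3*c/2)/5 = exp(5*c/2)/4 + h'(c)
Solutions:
 h(c) = C1 - exp(5*c/2)/10 + 2*exp(-3*c/2)/5


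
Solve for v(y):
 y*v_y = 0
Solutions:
 v(y) = C1


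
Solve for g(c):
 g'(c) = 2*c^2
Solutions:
 g(c) = C1 + 2*c^3/3


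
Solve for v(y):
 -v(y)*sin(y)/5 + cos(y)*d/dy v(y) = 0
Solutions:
 v(y) = C1/cos(y)^(1/5)


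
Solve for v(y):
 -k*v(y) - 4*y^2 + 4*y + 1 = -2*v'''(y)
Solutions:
 v(y) = C1*exp(2^(2/3)*k^(1/3)*y/2) + C2*exp(2^(2/3)*k^(1/3)*y*(-1 + sqrt(3)*I)/4) + C3*exp(-2^(2/3)*k^(1/3)*y*(1 + sqrt(3)*I)/4) - 4*y^2/k + 4*y/k + 1/k


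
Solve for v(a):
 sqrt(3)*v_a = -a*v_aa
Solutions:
 v(a) = C1 + C2*a^(1 - sqrt(3))


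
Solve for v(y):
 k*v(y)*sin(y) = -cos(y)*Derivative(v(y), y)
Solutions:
 v(y) = C1*exp(k*log(cos(y)))


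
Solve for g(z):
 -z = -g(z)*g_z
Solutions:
 g(z) = -sqrt(C1 + z^2)
 g(z) = sqrt(C1 + z^2)


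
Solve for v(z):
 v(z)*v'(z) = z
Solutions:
 v(z) = -sqrt(C1 + z^2)
 v(z) = sqrt(C1 + z^2)


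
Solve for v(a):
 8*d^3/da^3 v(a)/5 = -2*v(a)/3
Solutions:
 v(a) = C3*exp(a*(-90^(1/3) + 3*10^(1/3)*3^(2/3))/24)*sin(10^(1/3)*3^(1/6)*a/4) + C4*exp(a*(-90^(1/3) + 3*10^(1/3)*3^(2/3))/24)*cos(10^(1/3)*3^(1/6)*a/4) + C5*exp(-a*(90^(1/3) + 3*10^(1/3)*3^(2/3))/24) + (C1*sin(10^(1/3)*3^(1/6)*a/4) + C2*cos(10^(1/3)*3^(1/6)*a/4))*exp(90^(1/3)*a/12)


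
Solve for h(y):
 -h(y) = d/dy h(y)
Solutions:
 h(y) = C1*exp(-y)


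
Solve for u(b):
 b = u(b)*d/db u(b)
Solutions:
 u(b) = -sqrt(C1 + b^2)
 u(b) = sqrt(C1 + b^2)


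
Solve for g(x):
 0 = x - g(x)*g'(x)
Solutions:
 g(x) = -sqrt(C1 + x^2)
 g(x) = sqrt(C1 + x^2)


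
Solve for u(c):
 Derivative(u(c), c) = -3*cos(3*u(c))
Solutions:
 u(c) = -asin((C1 + exp(18*c))/(C1 - exp(18*c)))/3 + pi/3
 u(c) = asin((C1 + exp(18*c))/(C1 - exp(18*c)))/3


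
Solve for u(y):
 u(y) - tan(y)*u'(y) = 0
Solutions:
 u(y) = C1*sin(y)


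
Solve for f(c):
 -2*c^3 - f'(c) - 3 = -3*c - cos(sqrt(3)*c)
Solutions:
 f(c) = C1 - c^4/2 + 3*c^2/2 - 3*c + sqrt(3)*sin(sqrt(3)*c)/3


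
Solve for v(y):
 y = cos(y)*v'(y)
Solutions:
 v(y) = C1 + Integral(y/cos(y), y)


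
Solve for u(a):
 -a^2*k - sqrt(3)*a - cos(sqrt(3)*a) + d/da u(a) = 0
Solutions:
 u(a) = C1 + a^3*k/3 + sqrt(3)*a^2/2 + sqrt(3)*sin(sqrt(3)*a)/3


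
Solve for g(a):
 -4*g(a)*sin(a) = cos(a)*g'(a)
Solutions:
 g(a) = C1*cos(a)^4


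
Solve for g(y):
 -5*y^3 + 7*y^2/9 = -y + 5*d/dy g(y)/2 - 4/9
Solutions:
 g(y) = C1 - y^4/2 + 14*y^3/135 + y^2/5 + 8*y/45


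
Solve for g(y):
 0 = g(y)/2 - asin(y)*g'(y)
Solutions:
 g(y) = C1*exp(Integral(1/asin(y), y)/2)


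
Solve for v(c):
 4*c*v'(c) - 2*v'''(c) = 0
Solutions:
 v(c) = C1 + Integral(C2*airyai(2^(1/3)*c) + C3*airybi(2^(1/3)*c), c)


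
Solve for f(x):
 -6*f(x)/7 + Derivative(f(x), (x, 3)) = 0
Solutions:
 f(x) = C3*exp(6^(1/3)*7^(2/3)*x/7) + (C1*sin(2^(1/3)*3^(5/6)*7^(2/3)*x/14) + C2*cos(2^(1/3)*3^(5/6)*7^(2/3)*x/14))*exp(-6^(1/3)*7^(2/3)*x/14)


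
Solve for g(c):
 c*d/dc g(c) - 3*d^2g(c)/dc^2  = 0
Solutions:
 g(c) = C1 + C2*erfi(sqrt(6)*c/6)


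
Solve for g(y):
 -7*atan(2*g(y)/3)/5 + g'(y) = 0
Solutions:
 Integral(1/atan(2*_y/3), (_y, g(y))) = C1 + 7*y/5


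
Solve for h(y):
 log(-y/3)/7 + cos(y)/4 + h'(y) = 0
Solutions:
 h(y) = C1 - y*log(-y)/7 + y/7 + y*log(3)/7 - sin(y)/4


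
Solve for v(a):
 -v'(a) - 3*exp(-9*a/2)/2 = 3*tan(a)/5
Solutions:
 v(a) = C1 - 3*log(tan(a)^2 + 1)/10 + exp(-9*a/2)/3


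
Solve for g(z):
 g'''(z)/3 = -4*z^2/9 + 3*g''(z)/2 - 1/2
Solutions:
 g(z) = C1 + C2*z + C3*exp(9*z/2) + 2*z^4/81 + 16*z^3/729 + 793*z^2/4374


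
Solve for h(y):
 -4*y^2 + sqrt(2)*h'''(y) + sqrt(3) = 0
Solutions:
 h(y) = C1 + C2*y + C3*y^2 + sqrt(2)*y^5/30 - sqrt(6)*y^3/12


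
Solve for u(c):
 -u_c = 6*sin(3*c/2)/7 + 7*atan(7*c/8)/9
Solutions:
 u(c) = C1 - 7*c*atan(7*c/8)/9 + 4*log(49*c^2 + 64)/9 + 4*cos(3*c/2)/7


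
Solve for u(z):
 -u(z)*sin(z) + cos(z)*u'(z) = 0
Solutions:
 u(z) = C1/cos(z)


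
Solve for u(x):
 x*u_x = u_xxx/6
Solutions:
 u(x) = C1 + Integral(C2*airyai(6^(1/3)*x) + C3*airybi(6^(1/3)*x), x)


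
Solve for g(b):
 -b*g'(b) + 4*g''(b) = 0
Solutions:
 g(b) = C1 + C2*erfi(sqrt(2)*b/4)


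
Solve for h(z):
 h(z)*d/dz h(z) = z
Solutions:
 h(z) = -sqrt(C1 + z^2)
 h(z) = sqrt(C1 + z^2)


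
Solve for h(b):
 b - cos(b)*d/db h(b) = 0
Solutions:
 h(b) = C1 + Integral(b/cos(b), b)


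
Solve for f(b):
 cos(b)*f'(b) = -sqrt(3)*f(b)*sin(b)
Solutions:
 f(b) = C1*cos(b)^(sqrt(3))


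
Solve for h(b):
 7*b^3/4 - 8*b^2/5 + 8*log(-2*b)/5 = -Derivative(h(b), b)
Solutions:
 h(b) = C1 - 7*b^4/16 + 8*b^3/15 - 8*b*log(-b)/5 + 8*b*(1 - log(2))/5


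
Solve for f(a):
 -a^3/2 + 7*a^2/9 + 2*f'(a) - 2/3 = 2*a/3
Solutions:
 f(a) = C1 + a^4/16 - 7*a^3/54 + a^2/6 + a/3


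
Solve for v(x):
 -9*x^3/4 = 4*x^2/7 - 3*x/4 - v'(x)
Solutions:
 v(x) = C1 + 9*x^4/16 + 4*x^3/21 - 3*x^2/8


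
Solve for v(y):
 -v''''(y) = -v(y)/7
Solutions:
 v(y) = C1*exp(-7^(3/4)*y/7) + C2*exp(7^(3/4)*y/7) + C3*sin(7^(3/4)*y/7) + C4*cos(7^(3/4)*y/7)


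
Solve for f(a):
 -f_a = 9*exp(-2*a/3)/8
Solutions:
 f(a) = C1 + 27*exp(-2*a/3)/16


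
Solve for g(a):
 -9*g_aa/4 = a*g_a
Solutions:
 g(a) = C1 + C2*erf(sqrt(2)*a/3)


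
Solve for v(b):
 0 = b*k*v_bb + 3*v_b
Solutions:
 v(b) = C1 + b^(((re(k) - 3)*re(k) + im(k)^2)/(re(k)^2 + im(k)^2))*(C2*sin(3*log(b)*Abs(im(k))/(re(k)^2 + im(k)^2)) + C3*cos(3*log(b)*im(k)/(re(k)^2 + im(k)^2)))


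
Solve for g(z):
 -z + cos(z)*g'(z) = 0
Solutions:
 g(z) = C1 + Integral(z/cos(z), z)


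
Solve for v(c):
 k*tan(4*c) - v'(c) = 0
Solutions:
 v(c) = C1 - k*log(cos(4*c))/4


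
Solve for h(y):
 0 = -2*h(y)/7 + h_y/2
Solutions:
 h(y) = C1*exp(4*y/7)


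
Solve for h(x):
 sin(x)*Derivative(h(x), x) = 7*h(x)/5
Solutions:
 h(x) = C1*(cos(x) - 1)^(7/10)/(cos(x) + 1)^(7/10)


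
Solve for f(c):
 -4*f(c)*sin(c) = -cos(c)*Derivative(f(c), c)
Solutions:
 f(c) = C1/cos(c)^4


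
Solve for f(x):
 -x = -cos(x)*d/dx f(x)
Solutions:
 f(x) = C1 + Integral(x/cos(x), x)


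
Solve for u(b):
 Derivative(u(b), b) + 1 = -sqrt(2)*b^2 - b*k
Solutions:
 u(b) = C1 - sqrt(2)*b^3/3 - b^2*k/2 - b


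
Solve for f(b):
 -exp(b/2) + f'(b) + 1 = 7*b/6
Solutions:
 f(b) = C1 + 7*b^2/12 - b + 2*exp(b/2)


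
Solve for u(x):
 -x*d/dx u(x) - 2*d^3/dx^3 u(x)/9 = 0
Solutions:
 u(x) = C1 + Integral(C2*airyai(-6^(2/3)*x/2) + C3*airybi(-6^(2/3)*x/2), x)


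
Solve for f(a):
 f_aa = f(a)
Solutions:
 f(a) = C1*exp(-a) + C2*exp(a)


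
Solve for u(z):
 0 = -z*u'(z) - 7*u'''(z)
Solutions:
 u(z) = C1 + Integral(C2*airyai(-7^(2/3)*z/7) + C3*airybi(-7^(2/3)*z/7), z)


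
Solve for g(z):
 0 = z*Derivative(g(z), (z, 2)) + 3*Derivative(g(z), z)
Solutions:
 g(z) = C1 + C2/z^2


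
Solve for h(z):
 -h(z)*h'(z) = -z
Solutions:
 h(z) = -sqrt(C1 + z^2)
 h(z) = sqrt(C1 + z^2)


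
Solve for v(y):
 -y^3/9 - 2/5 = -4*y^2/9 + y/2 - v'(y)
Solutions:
 v(y) = C1 + y^4/36 - 4*y^3/27 + y^2/4 + 2*y/5


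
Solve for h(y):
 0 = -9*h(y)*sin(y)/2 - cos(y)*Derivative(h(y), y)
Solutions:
 h(y) = C1*cos(y)^(9/2)


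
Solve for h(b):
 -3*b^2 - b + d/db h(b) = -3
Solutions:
 h(b) = C1 + b^3 + b^2/2 - 3*b


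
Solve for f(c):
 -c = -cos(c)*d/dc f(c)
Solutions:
 f(c) = C1 + Integral(c/cos(c), c)


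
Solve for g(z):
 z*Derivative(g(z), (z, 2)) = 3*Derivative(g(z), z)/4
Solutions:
 g(z) = C1 + C2*z^(7/4)


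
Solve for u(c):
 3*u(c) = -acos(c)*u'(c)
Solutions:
 u(c) = C1*exp(-3*Integral(1/acos(c), c))


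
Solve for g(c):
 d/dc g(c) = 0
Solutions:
 g(c) = C1


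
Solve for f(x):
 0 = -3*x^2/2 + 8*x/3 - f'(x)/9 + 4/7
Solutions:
 f(x) = C1 - 9*x^3/2 + 12*x^2 + 36*x/7


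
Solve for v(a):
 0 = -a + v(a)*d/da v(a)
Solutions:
 v(a) = -sqrt(C1 + a^2)
 v(a) = sqrt(C1 + a^2)


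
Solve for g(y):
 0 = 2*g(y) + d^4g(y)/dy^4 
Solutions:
 g(y) = (C1*sin(2^(3/4)*y/2) + C2*cos(2^(3/4)*y/2))*exp(-2^(3/4)*y/2) + (C3*sin(2^(3/4)*y/2) + C4*cos(2^(3/4)*y/2))*exp(2^(3/4)*y/2)


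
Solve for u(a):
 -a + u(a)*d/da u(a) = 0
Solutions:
 u(a) = -sqrt(C1 + a^2)
 u(a) = sqrt(C1 + a^2)


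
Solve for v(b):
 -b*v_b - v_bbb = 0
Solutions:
 v(b) = C1 + Integral(C2*airyai(-b) + C3*airybi(-b), b)


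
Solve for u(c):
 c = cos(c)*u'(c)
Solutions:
 u(c) = C1 + Integral(c/cos(c), c)


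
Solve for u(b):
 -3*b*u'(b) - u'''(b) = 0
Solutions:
 u(b) = C1 + Integral(C2*airyai(-3^(1/3)*b) + C3*airybi(-3^(1/3)*b), b)


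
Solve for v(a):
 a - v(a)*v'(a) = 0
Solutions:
 v(a) = -sqrt(C1 + a^2)
 v(a) = sqrt(C1 + a^2)


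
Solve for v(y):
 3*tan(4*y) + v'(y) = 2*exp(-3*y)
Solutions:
 v(y) = C1 - 3*log(tan(4*y)^2 + 1)/8 - 2*exp(-3*y)/3


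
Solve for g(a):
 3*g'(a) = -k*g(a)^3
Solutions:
 g(a) = -sqrt(6)*sqrt(-1/(C1 - a*k))/2
 g(a) = sqrt(6)*sqrt(-1/(C1 - a*k))/2


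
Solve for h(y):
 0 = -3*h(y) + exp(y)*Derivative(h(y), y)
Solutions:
 h(y) = C1*exp(-3*exp(-y))


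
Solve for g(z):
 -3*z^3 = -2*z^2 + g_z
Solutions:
 g(z) = C1 - 3*z^4/4 + 2*z^3/3


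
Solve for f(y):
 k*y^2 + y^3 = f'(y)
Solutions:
 f(y) = C1 + k*y^3/3 + y^4/4


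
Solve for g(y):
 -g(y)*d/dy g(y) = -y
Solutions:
 g(y) = -sqrt(C1 + y^2)
 g(y) = sqrt(C1 + y^2)


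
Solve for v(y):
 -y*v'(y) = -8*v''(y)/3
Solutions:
 v(y) = C1 + C2*erfi(sqrt(3)*y/4)


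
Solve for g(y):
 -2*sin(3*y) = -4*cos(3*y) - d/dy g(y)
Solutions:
 g(y) = C1 - 4*sin(3*y)/3 - 2*cos(3*y)/3


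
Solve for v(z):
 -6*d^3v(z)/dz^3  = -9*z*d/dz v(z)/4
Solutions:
 v(z) = C1 + Integral(C2*airyai(3^(1/3)*z/2) + C3*airybi(3^(1/3)*z/2), z)


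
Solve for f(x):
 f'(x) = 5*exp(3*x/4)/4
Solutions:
 f(x) = C1 + 5*exp(3*x/4)/3


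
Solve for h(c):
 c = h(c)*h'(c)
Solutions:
 h(c) = -sqrt(C1 + c^2)
 h(c) = sqrt(C1 + c^2)


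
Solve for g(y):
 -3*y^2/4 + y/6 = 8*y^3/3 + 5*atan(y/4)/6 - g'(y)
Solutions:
 g(y) = C1 + 2*y^4/3 + y^3/4 - y^2/12 + 5*y*atan(y/4)/6 - 5*log(y^2 + 16)/3


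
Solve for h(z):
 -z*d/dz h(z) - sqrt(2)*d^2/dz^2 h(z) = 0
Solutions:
 h(z) = C1 + C2*erf(2^(1/4)*z/2)


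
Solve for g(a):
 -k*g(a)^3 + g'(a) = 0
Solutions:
 g(a) = -sqrt(2)*sqrt(-1/(C1 + a*k))/2
 g(a) = sqrt(2)*sqrt(-1/(C1 + a*k))/2


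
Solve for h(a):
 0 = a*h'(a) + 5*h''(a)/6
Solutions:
 h(a) = C1 + C2*erf(sqrt(15)*a/5)


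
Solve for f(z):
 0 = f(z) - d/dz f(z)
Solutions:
 f(z) = C1*exp(z)


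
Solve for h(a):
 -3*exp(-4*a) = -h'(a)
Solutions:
 h(a) = C1 - 3*exp(-4*a)/4


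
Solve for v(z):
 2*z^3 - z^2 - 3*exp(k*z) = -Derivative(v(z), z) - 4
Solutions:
 v(z) = C1 - z^4/2 + z^3/3 - 4*z + 3*exp(k*z)/k


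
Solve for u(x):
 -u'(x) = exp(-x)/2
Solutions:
 u(x) = C1 + exp(-x)/2


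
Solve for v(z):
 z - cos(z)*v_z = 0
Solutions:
 v(z) = C1 + Integral(z/cos(z), z)


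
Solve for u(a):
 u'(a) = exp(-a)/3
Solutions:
 u(a) = C1 - exp(-a)/3


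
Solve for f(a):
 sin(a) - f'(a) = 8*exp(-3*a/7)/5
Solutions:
 f(a) = C1 - cos(a) + 56*exp(-3*a/7)/15


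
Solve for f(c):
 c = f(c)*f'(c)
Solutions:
 f(c) = -sqrt(C1 + c^2)
 f(c) = sqrt(C1 + c^2)


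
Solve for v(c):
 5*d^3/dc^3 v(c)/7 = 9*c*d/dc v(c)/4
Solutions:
 v(c) = C1 + Integral(C2*airyai(3150^(1/3)*c/10) + C3*airybi(3150^(1/3)*c/10), c)


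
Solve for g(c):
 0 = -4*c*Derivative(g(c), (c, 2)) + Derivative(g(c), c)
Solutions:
 g(c) = C1 + C2*c^(5/4)


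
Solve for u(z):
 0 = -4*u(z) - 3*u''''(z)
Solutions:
 u(z) = (C1*sin(3^(3/4)*z/3) + C2*cos(3^(3/4)*z/3))*exp(-3^(3/4)*z/3) + (C3*sin(3^(3/4)*z/3) + C4*cos(3^(3/4)*z/3))*exp(3^(3/4)*z/3)


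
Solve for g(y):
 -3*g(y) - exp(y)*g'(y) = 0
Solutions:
 g(y) = C1*exp(3*exp(-y))


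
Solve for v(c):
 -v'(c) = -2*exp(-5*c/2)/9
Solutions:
 v(c) = C1 - 4*exp(-5*c/2)/45


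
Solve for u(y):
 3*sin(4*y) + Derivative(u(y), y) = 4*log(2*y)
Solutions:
 u(y) = C1 + 4*y*log(y) - 4*y + 4*y*log(2) + 3*cos(4*y)/4


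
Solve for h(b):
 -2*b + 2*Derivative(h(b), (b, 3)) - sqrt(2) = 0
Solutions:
 h(b) = C1 + C2*b + C3*b^2 + b^4/24 + sqrt(2)*b^3/12


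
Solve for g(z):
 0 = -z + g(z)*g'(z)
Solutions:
 g(z) = -sqrt(C1 + z^2)
 g(z) = sqrt(C1 + z^2)


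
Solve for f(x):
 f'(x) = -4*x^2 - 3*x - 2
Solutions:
 f(x) = C1 - 4*x^3/3 - 3*x^2/2 - 2*x


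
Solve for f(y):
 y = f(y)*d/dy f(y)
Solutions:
 f(y) = -sqrt(C1 + y^2)
 f(y) = sqrt(C1 + y^2)


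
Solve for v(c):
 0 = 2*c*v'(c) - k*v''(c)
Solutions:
 v(c) = C1 + C2*erf(c*sqrt(-1/k))/sqrt(-1/k)


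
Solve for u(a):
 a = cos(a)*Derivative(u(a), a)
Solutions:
 u(a) = C1 + Integral(a/cos(a), a)


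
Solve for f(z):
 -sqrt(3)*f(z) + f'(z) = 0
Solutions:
 f(z) = C1*exp(sqrt(3)*z)


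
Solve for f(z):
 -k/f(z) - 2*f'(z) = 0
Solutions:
 f(z) = -sqrt(C1 - k*z)
 f(z) = sqrt(C1 - k*z)


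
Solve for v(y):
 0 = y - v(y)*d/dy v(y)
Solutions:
 v(y) = -sqrt(C1 + y^2)
 v(y) = sqrt(C1 + y^2)


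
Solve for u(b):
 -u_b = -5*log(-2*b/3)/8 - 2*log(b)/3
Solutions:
 u(b) = C1 + 31*b*log(b)/24 + b*(-31 - 15*log(3) + 15*log(2) + 15*I*pi)/24


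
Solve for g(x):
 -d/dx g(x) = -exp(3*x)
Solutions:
 g(x) = C1 + exp(3*x)/3


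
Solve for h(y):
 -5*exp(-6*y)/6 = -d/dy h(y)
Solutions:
 h(y) = C1 - 5*exp(-6*y)/36


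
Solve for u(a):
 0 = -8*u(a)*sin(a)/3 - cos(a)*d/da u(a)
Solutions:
 u(a) = C1*cos(a)^(8/3)


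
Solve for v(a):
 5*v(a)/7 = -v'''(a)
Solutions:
 v(a) = C3*exp(-5^(1/3)*7^(2/3)*a/7) + (C1*sin(sqrt(3)*5^(1/3)*7^(2/3)*a/14) + C2*cos(sqrt(3)*5^(1/3)*7^(2/3)*a/14))*exp(5^(1/3)*7^(2/3)*a/14)


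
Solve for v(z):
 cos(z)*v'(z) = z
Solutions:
 v(z) = C1 + Integral(z/cos(z), z)


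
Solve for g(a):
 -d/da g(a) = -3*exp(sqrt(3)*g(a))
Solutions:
 g(a) = sqrt(3)*(2*log(-1/(C1 + 3*a)) - log(3))/6


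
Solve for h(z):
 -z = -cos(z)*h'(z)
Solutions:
 h(z) = C1 + Integral(z/cos(z), z)


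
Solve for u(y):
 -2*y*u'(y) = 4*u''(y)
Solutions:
 u(y) = C1 + C2*erf(y/2)


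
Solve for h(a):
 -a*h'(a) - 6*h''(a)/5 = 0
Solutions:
 h(a) = C1 + C2*erf(sqrt(15)*a/6)


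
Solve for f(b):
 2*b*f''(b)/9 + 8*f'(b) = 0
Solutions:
 f(b) = C1 + C2/b^35


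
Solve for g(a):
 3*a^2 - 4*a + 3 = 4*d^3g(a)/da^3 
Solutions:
 g(a) = C1 + C2*a + C3*a^2 + a^5/80 - a^4/24 + a^3/8


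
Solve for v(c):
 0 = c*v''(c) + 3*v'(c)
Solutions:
 v(c) = C1 + C2/c^2


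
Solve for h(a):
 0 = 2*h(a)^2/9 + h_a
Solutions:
 h(a) = 9/(C1 + 2*a)


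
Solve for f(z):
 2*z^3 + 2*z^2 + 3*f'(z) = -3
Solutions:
 f(z) = C1 - z^4/6 - 2*z^3/9 - z


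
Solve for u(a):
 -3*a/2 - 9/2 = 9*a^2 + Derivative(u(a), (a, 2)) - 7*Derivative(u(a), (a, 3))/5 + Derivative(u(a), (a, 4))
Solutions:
 u(a) = C1 + C2*a - 3*a^4/4 - 89*a^3/20 - 597*a^2/50 + (C3*sin(sqrt(51)*a/10) + C4*cos(sqrt(51)*a/10))*exp(7*a/10)


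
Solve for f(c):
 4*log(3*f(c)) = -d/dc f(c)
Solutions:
 Integral(1/(log(_y) + log(3)), (_y, f(c)))/4 = C1 - c


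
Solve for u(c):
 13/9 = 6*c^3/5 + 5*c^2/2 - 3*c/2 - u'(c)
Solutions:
 u(c) = C1 + 3*c^4/10 + 5*c^3/6 - 3*c^2/4 - 13*c/9


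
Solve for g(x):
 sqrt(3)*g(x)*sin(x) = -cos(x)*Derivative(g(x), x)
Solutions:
 g(x) = C1*cos(x)^(sqrt(3))


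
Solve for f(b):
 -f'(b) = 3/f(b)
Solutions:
 f(b) = -sqrt(C1 - 6*b)
 f(b) = sqrt(C1 - 6*b)


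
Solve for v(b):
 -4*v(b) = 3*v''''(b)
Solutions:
 v(b) = (C1*sin(3^(3/4)*b/3) + C2*cos(3^(3/4)*b/3))*exp(-3^(3/4)*b/3) + (C3*sin(3^(3/4)*b/3) + C4*cos(3^(3/4)*b/3))*exp(3^(3/4)*b/3)


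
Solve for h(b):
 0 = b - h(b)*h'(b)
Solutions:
 h(b) = -sqrt(C1 + b^2)
 h(b) = sqrt(C1 + b^2)


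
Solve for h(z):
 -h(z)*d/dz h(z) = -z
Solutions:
 h(z) = -sqrt(C1 + z^2)
 h(z) = sqrt(C1 + z^2)


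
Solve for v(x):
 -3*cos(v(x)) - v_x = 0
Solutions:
 v(x) = pi - asin((C1 + exp(6*x))/(C1 - exp(6*x)))
 v(x) = asin((C1 + exp(6*x))/(C1 - exp(6*x)))


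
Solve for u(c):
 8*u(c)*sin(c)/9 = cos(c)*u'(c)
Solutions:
 u(c) = C1/cos(c)^(8/9)


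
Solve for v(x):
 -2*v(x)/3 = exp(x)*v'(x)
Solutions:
 v(x) = C1*exp(2*exp(-x)/3)


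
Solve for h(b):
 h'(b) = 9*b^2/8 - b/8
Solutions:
 h(b) = C1 + 3*b^3/8 - b^2/16


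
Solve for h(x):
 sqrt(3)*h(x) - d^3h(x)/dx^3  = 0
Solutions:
 h(x) = C3*exp(3^(1/6)*x) + (C1*sin(3^(2/3)*x/2) + C2*cos(3^(2/3)*x/2))*exp(-3^(1/6)*x/2)


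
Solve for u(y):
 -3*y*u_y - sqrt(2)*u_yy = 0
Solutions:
 u(y) = C1 + C2*erf(2^(1/4)*sqrt(3)*y/2)


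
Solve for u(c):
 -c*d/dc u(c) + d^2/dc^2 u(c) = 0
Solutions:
 u(c) = C1 + C2*erfi(sqrt(2)*c/2)


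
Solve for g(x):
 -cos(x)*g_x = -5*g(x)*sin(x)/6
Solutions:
 g(x) = C1/cos(x)^(5/6)


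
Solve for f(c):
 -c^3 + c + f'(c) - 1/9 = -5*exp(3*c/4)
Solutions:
 f(c) = C1 + c^4/4 - c^2/2 + c/9 - 20*exp(3*c/4)/3


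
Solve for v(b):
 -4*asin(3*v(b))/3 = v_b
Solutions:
 Integral(1/asin(3*_y), (_y, v(b))) = C1 - 4*b/3


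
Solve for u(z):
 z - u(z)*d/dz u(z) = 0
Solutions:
 u(z) = -sqrt(C1 + z^2)
 u(z) = sqrt(C1 + z^2)


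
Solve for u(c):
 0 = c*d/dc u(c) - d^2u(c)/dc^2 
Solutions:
 u(c) = C1 + C2*erfi(sqrt(2)*c/2)


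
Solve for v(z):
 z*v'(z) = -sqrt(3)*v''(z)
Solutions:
 v(z) = C1 + C2*erf(sqrt(2)*3^(3/4)*z/6)


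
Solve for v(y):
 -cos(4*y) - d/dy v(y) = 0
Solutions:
 v(y) = C1 - sin(4*y)/4


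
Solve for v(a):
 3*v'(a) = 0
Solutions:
 v(a) = C1


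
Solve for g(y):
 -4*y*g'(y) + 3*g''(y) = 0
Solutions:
 g(y) = C1 + C2*erfi(sqrt(6)*y/3)


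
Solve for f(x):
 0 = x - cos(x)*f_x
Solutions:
 f(x) = C1 + Integral(x/cos(x), x)


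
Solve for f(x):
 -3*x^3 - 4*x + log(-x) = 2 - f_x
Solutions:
 f(x) = C1 + 3*x^4/4 + 2*x^2 - x*log(-x) + 3*x


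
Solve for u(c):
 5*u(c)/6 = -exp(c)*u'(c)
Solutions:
 u(c) = C1*exp(5*exp(-c)/6)


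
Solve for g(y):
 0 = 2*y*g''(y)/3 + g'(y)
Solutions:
 g(y) = C1 + C2/sqrt(y)


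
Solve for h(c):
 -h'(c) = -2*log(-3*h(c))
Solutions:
 -Integral(1/(log(-_y) + log(3)), (_y, h(c)))/2 = C1 - c


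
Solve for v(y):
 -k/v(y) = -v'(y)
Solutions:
 v(y) = -sqrt(C1 + 2*k*y)
 v(y) = sqrt(C1 + 2*k*y)


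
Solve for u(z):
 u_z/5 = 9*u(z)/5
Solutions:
 u(z) = C1*exp(9*z)


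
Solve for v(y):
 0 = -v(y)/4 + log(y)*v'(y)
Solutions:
 v(y) = C1*exp(li(y)/4)


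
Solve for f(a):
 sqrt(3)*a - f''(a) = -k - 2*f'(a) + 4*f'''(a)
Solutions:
 f(a) = C1 + C2*exp(a*(-1 + sqrt(33))/8) + C3*exp(-a*(1 + sqrt(33))/8) - sqrt(3)*a^2/4 - a*k/2 - sqrt(3)*a/4


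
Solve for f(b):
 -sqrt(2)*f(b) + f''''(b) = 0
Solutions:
 f(b) = C1*exp(-2^(1/8)*b) + C2*exp(2^(1/8)*b) + C3*sin(2^(1/8)*b) + C4*cos(2^(1/8)*b)


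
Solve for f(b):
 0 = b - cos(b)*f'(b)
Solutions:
 f(b) = C1 + Integral(b/cos(b), b)


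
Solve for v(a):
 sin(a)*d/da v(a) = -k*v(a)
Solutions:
 v(a) = C1*exp(k*(-log(cos(a) - 1) + log(cos(a) + 1))/2)


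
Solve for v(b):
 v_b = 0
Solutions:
 v(b) = C1


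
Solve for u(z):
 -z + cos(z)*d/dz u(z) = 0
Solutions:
 u(z) = C1 + Integral(z/cos(z), z)


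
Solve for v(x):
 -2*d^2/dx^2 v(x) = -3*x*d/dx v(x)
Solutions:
 v(x) = C1 + C2*erfi(sqrt(3)*x/2)


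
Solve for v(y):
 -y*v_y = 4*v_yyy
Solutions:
 v(y) = C1 + Integral(C2*airyai(-2^(1/3)*y/2) + C3*airybi(-2^(1/3)*y/2), y)


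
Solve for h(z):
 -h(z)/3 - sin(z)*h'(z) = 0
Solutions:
 h(z) = C1*(cos(z) + 1)^(1/6)/(cos(z) - 1)^(1/6)


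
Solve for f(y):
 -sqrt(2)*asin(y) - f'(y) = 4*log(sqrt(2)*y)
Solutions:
 f(y) = C1 - 4*y*log(y) - 2*y*log(2) + 4*y - sqrt(2)*(y*asin(y) + sqrt(1 - y^2))


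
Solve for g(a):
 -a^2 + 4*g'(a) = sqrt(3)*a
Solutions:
 g(a) = C1 + a^3/12 + sqrt(3)*a^2/8


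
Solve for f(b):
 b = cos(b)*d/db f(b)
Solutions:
 f(b) = C1 + Integral(b/cos(b), b)


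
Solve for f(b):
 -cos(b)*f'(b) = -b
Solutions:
 f(b) = C1 + Integral(b/cos(b), b)


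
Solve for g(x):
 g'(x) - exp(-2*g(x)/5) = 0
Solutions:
 g(x) = 5*log(-sqrt(C1 + x)) - 5*log(5) + 5*log(10)/2
 g(x) = 5*log(C1 + x)/2 - 5*log(5) + 5*log(10)/2


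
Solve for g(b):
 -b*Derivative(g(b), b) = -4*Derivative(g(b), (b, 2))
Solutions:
 g(b) = C1 + C2*erfi(sqrt(2)*b/4)


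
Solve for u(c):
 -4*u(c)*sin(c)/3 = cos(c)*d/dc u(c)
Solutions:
 u(c) = C1*cos(c)^(4/3)


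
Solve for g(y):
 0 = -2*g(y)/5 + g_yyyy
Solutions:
 g(y) = C1*exp(-2^(1/4)*5^(3/4)*y/5) + C2*exp(2^(1/4)*5^(3/4)*y/5) + C3*sin(2^(1/4)*5^(3/4)*y/5) + C4*cos(2^(1/4)*5^(3/4)*y/5)


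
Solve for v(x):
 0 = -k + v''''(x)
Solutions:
 v(x) = C1 + C2*x + C3*x^2 + C4*x^3 + k*x^4/24


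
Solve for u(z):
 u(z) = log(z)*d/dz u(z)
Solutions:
 u(z) = C1*exp(li(z))


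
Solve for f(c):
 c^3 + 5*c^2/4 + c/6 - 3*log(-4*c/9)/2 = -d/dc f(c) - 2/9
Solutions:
 f(c) = C1 - c^4/4 - 5*c^3/12 - c^2/12 + 3*c*log(-c)/2 + c*(-3*log(3) - 31/18 + 3*log(2))


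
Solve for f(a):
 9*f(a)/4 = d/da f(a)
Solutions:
 f(a) = C1*exp(9*a/4)


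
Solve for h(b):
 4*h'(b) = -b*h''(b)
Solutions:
 h(b) = C1 + C2/b^3


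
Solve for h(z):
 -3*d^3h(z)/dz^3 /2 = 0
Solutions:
 h(z) = C1 + C2*z + C3*z^2


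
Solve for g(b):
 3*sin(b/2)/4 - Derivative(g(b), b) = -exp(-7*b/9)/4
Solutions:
 g(b) = C1 - 3*cos(b/2)/2 - 9*exp(-7*b/9)/28


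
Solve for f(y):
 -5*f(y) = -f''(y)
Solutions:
 f(y) = C1*exp(-sqrt(5)*y) + C2*exp(sqrt(5)*y)


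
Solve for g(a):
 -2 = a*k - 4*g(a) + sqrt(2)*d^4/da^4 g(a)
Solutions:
 g(a) = C1*exp(-2^(3/8)*a) + C2*exp(2^(3/8)*a) + C3*sin(2^(3/8)*a) + C4*cos(2^(3/8)*a) + a*k/4 + 1/2


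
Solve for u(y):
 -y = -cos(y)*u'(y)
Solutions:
 u(y) = C1 + Integral(y/cos(y), y)


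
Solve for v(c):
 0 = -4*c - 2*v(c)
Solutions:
 v(c) = -2*c


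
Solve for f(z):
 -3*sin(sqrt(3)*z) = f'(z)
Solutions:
 f(z) = C1 + sqrt(3)*cos(sqrt(3)*z)


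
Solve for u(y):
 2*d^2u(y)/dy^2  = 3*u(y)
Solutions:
 u(y) = C1*exp(-sqrt(6)*y/2) + C2*exp(sqrt(6)*y/2)


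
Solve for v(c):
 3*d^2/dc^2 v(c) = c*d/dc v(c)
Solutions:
 v(c) = C1 + C2*erfi(sqrt(6)*c/6)


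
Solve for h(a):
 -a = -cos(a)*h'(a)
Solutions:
 h(a) = C1 + Integral(a/cos(a), a)


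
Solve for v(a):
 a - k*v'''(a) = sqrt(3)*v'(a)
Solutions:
 v(a) = C1 + C2*exp(-3^(1/4)*a*sqrt(-1/k)) + C3*exp(3^(1/4)*a*sqrt(-1/k)) + sqrt(3)*a^2/6


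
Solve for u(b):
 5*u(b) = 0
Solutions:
 u(b) = 0


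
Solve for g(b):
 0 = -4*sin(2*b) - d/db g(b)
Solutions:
 g(b) = C1 + 2*cos(2*b)


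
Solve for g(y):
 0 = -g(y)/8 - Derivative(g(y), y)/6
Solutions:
 g(y) = C1*exp(-3*y/4)


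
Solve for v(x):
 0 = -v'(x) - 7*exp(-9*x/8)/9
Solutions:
 v(x) = C1 + 56*exp(-9*x/8)/81


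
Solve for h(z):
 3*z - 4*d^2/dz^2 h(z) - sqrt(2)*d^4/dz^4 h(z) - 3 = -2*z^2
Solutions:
 h(z) = C1 + C2*z + C3*sin(2^(3/4)*z) + C4*cos(2^(3/4)*z) + z^4/24 + z^3/8 + z^2*(-3 - sqrt(2))/8


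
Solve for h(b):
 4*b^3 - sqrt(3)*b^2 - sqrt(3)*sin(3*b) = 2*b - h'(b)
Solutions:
 h(b) = C1 - b^4 + sqrt(3)*b^3/3 + b^2 - sqrt(3)*cos(3*b)/3


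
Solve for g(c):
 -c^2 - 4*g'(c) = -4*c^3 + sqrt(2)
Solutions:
 g(c) = C1 + c^4/4 - c^3/12 - sqrt(2)*c/4


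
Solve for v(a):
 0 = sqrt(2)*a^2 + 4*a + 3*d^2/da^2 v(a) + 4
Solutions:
 v(a) = C1 + C2*a - sqrt(2)*a^4/36 - 2*a^3/9 - 2*a^2/3


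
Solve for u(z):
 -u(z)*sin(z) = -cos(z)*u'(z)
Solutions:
 u(z) = C1/cos(z)
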